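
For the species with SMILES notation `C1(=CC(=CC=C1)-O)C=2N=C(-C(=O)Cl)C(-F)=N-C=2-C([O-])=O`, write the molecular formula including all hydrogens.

Heavy atoms from the SMILES: 12 C, 1 Cl, 1 F, 2 N, 4 O.
Implicit hydrogens by atom environment:
  6 × C (aromatic): no H
  4 × C (aromatic): 1 H each → 4
  2 × C: no H
  2 × N (aromatic): no H
  2 × O: no H
  1 × Cl: no H
  1 × F: no H
  1 × O: 1 H
  1 × O (charge -1): no H
  Total hydrogens = 5.
Net charge -1.
Molecular formula: C12H5ClFN2O4-

C12H5ClFN2O4-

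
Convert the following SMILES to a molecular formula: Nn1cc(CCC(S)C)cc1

C8H14N2S

Heavy atoms from the SMILES: 8 C, 2 N, 1 S.
Implicit hydrogens by atom environment:
  3 × C (aromatic): 1 H each → 3
  2 × C: 2 H each → 4
  1 × C: 3 H
  1 × C: 1 H
  1 × C (aromatic): no H
  1 × N: 2 H
  1 × N (aromatic): no H
  1 × S: 1 H
  Total hydrogens = 14.
Molecular formula: C8H14N2S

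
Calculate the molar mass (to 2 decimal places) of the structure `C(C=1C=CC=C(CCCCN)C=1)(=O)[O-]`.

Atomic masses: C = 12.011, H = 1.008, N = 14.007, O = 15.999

Molecular formula: C11H14NO2-.
M = 11×12.011 + 14×1.008 + 1×14.007 + 2×15.999 = 192.24 g/mol.

192.24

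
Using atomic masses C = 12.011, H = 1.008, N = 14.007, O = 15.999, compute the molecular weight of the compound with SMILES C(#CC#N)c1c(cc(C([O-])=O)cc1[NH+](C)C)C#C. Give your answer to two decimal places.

Molecular formula: C14H10N2O2.
M = 14×12.011 + 10×1.008 + 2×14.007 + 2×15.999 = 238.25 g/mol.

238.25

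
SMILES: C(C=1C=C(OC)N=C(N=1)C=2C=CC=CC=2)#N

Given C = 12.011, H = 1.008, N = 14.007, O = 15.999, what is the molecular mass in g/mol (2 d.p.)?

Molecular formula: C12H9N3O.
M = 12×12.011 + 9×1.008 + 3×14.007 + 1×15.999 = 211.22 g/mol.

211.22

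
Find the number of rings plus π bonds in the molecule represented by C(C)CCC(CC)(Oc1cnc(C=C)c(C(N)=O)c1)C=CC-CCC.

Molecular formula from the SMILES: C21H32N2O2.
DoU = (2C + 2 + N − H − X)/2 = (2·21 + 2 + 2 − 32 − 0)/2 = 14/2 = 7.
(Structurally: 1 ring(s) + 6 π bond(s) = 7.)

7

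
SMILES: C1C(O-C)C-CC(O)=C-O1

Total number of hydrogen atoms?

Hydrogens are implicit in SMILES; fill each atom to its normal valence:
  3 × C: 2 H each → 6
  2 × C: 1 H each → 2
  2 × O: no H
  1 × C: 3 H
  1 × C: no H
  1 × O: 1 H
  Total hydrogens = 12.

12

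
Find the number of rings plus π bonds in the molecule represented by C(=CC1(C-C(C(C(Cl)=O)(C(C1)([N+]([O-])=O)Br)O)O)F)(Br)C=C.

Molecular formula from the SMILES: C11H11Br2ClFNO5.
DoU = (2C + 2 + N − H − X)/2 = (2·11 + 2 + 1 − 11 − 4)/2 = 10/2 = 5.
(Structurally: 1 ring(s) + 4 π bond(s) = 5.)

5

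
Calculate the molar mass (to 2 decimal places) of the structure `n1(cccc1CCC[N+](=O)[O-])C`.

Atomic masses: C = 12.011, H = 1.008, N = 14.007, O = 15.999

Molecular formula: C8H12N2O2.
M = 8×12.011 + 12×1.008 + 2×14.007 + 2×15.999 = 168.20 g/mol.

168.20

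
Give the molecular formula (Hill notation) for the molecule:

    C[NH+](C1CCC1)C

C6H14N+

Heavy atoms from the SMILES: 6 C, 1 N.
Implicit hydrogens by atom environment:
  3 × C: 2 H each → 6
  2 × C: 3 H each → 6
  1 × C: 1 H
  1 × N (charge +1): 1 H
  Total hydrogens = 14.
Net charge +1.
Molecular formula: C6H14N+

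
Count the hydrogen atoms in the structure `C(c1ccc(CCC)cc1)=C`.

14

Hydrogens are implicit in SMILES; fill each atom to its normal valence:
  4 × C (aromatic): 1 H each → 4
  3 × C: 2 H each → 6
  2 × C (aromatic): no H
  1 × C: 3 H
  1 × C: 1 H
  Total hydrogens = 14.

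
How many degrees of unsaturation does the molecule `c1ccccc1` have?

4

Molecular formula from the SMILES: C6H6.
DoU = (2C + 2 + N − H − X)/2 = (2·6 + 2 + 0 − 6 − 0)/2 = 8/2 = 4.
(Structurally: 1 ring(s) + 3 π bond(s) = 4.)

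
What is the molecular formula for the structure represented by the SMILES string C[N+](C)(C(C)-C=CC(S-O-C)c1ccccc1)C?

C15H24NOS+

Heavy atoms from the SMILES: 15 C, 1 N, 1 O, 1 S.
Implicit hydrogens by atom environment:
  5 × C: 3 H each → 15
  5 × C (aromatic): 1 H each → 5
  4 × C: 1 H each → 4
  1 × C (aromatic): no H
  1 × N (charge +1): no H
  1 × O: no H
  1 × S: no H
  Total hydrogens = 24.
Net charge +1.
Molecular formula: C15H24NOS+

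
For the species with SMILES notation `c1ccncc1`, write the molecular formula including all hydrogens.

Heavy atoms from the SMILES: 5 C, 1 N.
Implicit hydrogens by atom environment:
  5 × C (aromatic): 1 H each → 5
  1 × N (aromatic): no H
  Total hydrogens = 5.
Molecular formula: C5H5N

C5H5N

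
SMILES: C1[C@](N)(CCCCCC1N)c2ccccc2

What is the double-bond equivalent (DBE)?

Molecular formula from the SMILES: C14H22N2.
DoU = (2C + 2 + N − H − X)/2 = (2·14 + 2 + 2 − 22 − 0)/2 = 10/2 = 5.
(Structurally: 2 ring(s) + 3 π bond(s) = 5.)

5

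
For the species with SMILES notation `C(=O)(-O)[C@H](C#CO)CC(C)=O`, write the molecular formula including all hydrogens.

C7H8O4

Heavy atoms from the SMILES: 7 C, 4 O.
Implicit hydrogens by atom environment:
  4 × C: no H
  2 × O: 1 H each → 2
  2 × O: no H
  1 × C: 3 H
  1 × C: 2 H
  1 × C: 1 H
  Total hydrogens = 8.
Molecular formula: C7H8O4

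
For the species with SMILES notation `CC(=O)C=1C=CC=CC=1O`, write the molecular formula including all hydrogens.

C8H8O2

Heavy atoms from the SMILES: 8 C, 2 O.
Implicit hydrogens by atom environment:
  4 × C (aromatic): 1 H each → 4
  2 × C (aromatic): no H
  1 × C: 3 H
  1 × C: no H
  1 × O: 1 H
  1 × O: no H
  Total hydrogens = 8.
Molecular formula: C8H8O2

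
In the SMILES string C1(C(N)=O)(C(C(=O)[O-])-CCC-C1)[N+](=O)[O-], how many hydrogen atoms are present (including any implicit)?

11

Hydrogens are implicit in SMILES; fill each atom to its normal valence:
  4 × C: 2 H each → 8
  3 × C: no H
  3 × O: no H
  2 × O (charge -1): no H
  1 × C: 1 H
  1 × N: 2 H
  1 × N (charge +1): no H
  Total hydrogens = 11.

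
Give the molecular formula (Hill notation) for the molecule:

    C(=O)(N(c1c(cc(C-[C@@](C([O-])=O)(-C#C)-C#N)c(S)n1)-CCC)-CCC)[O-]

Heavy atoms from the SMILES: 18 C, 3 N, 4 O, 1 S.
Implicit hydrogens by atom environment:
  5 × C: 2 H each → 10
  5 × C: no H
  4 × C (aromatic): no H
  2 × C: 3 H each → 6
  2 × N: no H
  2 × O: no H
  2 × O (charge -1): no H
  1 × C (aromatic): 1 H
  1 × C: 1 H
  1 × N (aromatic): no H
  1 × S: 1 H
  Total hydrogens = 19.
Net charge -2.
Molecular formula: [C18H19N3O4S]2-

[C18H19N3O4S]2-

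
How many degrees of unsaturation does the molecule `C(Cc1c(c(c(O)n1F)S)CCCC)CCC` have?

Molecular formula from the SMILES: C13H22FNOS.
DoU = (2C + 2 + N − H − X)/2 = (2·13 + 2 + 1 − 22 − 1)/2 = 6/2 = 3.
(Structurally: 1 ring(s) + 2 π bond(s) = 3.)

3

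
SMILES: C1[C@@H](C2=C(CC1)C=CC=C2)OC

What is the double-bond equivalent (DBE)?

5

Molecular formula from the SMILES: C11H14O.
DoU = (2C + 2 + N − H − X)/2 = (2·11 + 2 + 0 − 14 − 0)/2 = 10/2 = 5.
(Structurally: 2 ring(s) + 3 π bond(s) = 5.)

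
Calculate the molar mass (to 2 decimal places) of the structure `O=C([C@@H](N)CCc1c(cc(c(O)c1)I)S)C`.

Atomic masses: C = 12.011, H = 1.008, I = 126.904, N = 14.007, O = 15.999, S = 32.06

351.20

Molecular formula: C11H14INO2S.
M = 11×12.011 + 14×1.008 + 1×126.904 + 1×14.007 + 2×15.999 + 1×32.06 = 351.20 g/mol.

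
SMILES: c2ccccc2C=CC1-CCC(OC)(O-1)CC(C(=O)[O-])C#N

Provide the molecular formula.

C17H18NO4-

Heavy atoms from the SMILES: 17 C, 1 N, 4 O.
Implicit hydrogens by atom environment:
  5 × C (aromatic): 1 H each → 5
  4 × C: 1 H each → 4
  3 × C: 2 H each → 6
  3 × C: no H
  3 × O: no H
  1 × C: 3 H
  1 × C (aromatic): no H
  1 × N: no H
  1 × O (charge -1): no H
  Total hydrogens = 18.
Net charge -1.
Molecular formula: C17H18NO4-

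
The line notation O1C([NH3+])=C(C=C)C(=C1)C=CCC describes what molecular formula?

Heavy atoms from the SMILES: 10 C, 1 N, 1 O.
Implicit hydrogens by atom environment:
  3 × C: 1 H each → 3
  3 × C (aromatic): no H
  2 × C: 2 H each → 4
  1 × C: 3 H
  1 × C (aromatic): 1 H
  1 × N (charge +1): 3 H
  1 × O (aromatic): no H
  Total hydrogens = 14.
Net charge +1.
Molecular formula: C10H14NO+

C10H14NO+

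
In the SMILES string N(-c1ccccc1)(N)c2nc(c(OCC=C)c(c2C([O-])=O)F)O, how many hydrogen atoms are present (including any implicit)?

13

Hydrogens are implicit in SMILES; fill each atom to its normal valence:
  6 × C (aromatic): no H
  5 × C (aromatic): 1 H each → 5
  2 × C: 2 H each → 4
  2 × O: no H
  1 × C: 1 H
  1 × C: no H
  1 × F: no H
  1 × N: 2 H
  1 × N (aromatic): no H
  1 × N: no H
  1 × O: 1 H
  1 × O (charge -1): no H
  Total hydrogens = 13.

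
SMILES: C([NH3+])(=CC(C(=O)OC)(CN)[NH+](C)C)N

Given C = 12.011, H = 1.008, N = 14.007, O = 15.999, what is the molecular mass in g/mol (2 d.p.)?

Molecular formula: [C8H20N4O2]2+.
M = 8×12.011 + 20×1.008 + 4×14.007 + 2×15.999 = 204.27 g/mol.

204.27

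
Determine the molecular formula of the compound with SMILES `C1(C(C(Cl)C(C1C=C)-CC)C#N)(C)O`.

Heavy atoms from the SMILES: 11 C, 1 Cl, 1 N, 1 O.
Implicit hydrogens by atom environment:
  5 × C: 1 H each → 5
  2 × C: 3 H each → 6
  2 × C: 2 H each → 4
  2 × C: no H
  1 × Cl: no H
  1 × N: no H
  1 × O: 1 H
  Total hydrogens = 16.
Molecular formula: C11H16ClNO

C11H16ClNO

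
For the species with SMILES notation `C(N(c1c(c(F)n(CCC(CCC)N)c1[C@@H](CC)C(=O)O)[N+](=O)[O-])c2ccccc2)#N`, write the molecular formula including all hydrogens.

C21H26FN5O4

Heavy atoms from the SMILES: 21 C, 1 F, 5 N, 4 O.
Implicit hydrogens by atom environment:
  5 × C: 2 H each → 10
  5 × C (aromatic): 1 H each → 5
  5 × C (aromatic): no H
  2 × C: 3 H each → 6
  2 × C: 1 H each → 2
  2 × C: no H
  2 × N: no H
  2 × O: no H
  1 × F: no H
  1 × N: 2 H
  1 × N (aromatic): no H
  1 × N (charge +1): no H
  1 × O: 1 H
  1 × O (charge -1): no H
  Total hydrogens = 26.
Molecular formula: C21H26FN5O4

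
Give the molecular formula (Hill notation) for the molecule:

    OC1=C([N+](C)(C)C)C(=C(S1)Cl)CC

Heavy atoms from the SMILES: 9 C, 1 Cl, 1 N, 1 O, 1 S.
Implicit hydrogens by atom environment:
  4 × C: 3 H each → 12
  4 × C (aromatic): no H
  1 × C: 2 H
  1 × Cl: no H
  1 × N (charge +1): no H
  1 × O: 1 H
  1 × S (aromatic): no H
  Total hydrogens = 15.
Net charge +1.
Molecular formula: C9H15ClNOS+

C9H15ClNOS+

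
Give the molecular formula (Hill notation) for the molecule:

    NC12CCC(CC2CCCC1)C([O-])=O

C11H18NO2-

Heavy atoms from the SMILES: 11 C, 1 N, 2 O.
Implicit hydrogens by atom environment:
  7 × C: 2 H each → 14
  2 × C: 1 H each → 2
  2 × C: no H
  1 × N: 2 H
  1 × O: no H
  1 × O (charge -1): no H
  Total hydrogens = 18.
Net charge -1.
Molecular formula: C11H18NO2-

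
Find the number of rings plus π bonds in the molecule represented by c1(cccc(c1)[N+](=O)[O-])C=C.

6

Molecular formula from the SMILES: C8H7NO2.
DoU = (2C + 2 + N − H − X)/2 = (2·8 + 2 + 1 − 7 − 0)/2 = 12/2 = 6.
(Structurally: 1 ring(s) + 5 π bond(s) = 6.)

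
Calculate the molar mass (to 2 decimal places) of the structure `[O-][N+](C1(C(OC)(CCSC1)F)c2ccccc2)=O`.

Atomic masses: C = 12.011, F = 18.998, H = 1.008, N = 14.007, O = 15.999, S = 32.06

Molecular formula: C12H14FNO3S.
M = 12×12.011 + 1×18.998 + 14×1.008 + 1×14.007 + 3×15.999 + 1×32.06 = 271.31 g/mol.

271.31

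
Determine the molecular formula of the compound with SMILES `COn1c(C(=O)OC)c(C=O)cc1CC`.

C10H13NO4

Heavy atoms from the SMILES: 10 C, 1 N, 4 O.
Implicit hydrogens by atom environment:
  4 × O: no H
  3 × C: 3 H each → 9
  3 × C (aromatic): no H
  1 × C: 2 H
  1 × C (aromatic): 1 H
  1 × C: 1 H
  1 × C: no H
  1 × N (aromatic): no H
  Total hydrogens = 13.
Molecular formula: C10H13NO4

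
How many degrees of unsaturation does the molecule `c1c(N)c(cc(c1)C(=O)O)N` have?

Molecular formula from the SMILES: C7H8N2O2.
DoU = (2C + 2 + N − H − X)/2 = (2·7 + 2 + 2 − 8 − 0)/2 = 10/2 = 5.
(Structurally: 1 ring(s) + 4 π bond(s) = 5.)

5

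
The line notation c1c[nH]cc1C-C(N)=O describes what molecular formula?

Heavy atoms from the SMILES: 6 C, 2 N, 1 O.
Implicit hydrogens by atom environment:
  3 × C (aromatic): 1 H each → 3
  1 × C: 2 H
  1 × C (aromatic): no H
  1 × C: no H
  1 × N: 2 H
  1 × N (aromatic): 1 H
  1 × O: no H
  Total hydrogens = 8.
Molecular formula: C6H8N2O

C6H8N2O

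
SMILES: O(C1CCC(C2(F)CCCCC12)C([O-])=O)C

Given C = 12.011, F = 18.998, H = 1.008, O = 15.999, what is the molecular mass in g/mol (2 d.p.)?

229.27

Molecular formula: C12H18FO3-.
M = 12×12.011 + 1×18.998 + 18×1.008 + 3×15.999 = 229.27 g/mol.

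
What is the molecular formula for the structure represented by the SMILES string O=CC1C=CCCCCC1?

C9H14O

Heavy atoms from the SMILES: 9 C, 1 O.
Implicit hydrogens by atom environment:
  5 × C: 2 H each → 10
  4 × C: 1 H each → 4
  1 × O: no H
  Total hydrogens = 14.
Molecular formula: C9H14O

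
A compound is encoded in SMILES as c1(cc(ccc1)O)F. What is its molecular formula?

Heavy atoms from the SMILES: 6 C, 1 F, 1 O.
Implicit hydrogens by atom environment:
  4 × C (aromatic): 1 H each → 4
  2 × C (aromatic): no H
  1 × F: no H
  1 × O: 1 H
  Total hydrogens = 5.
Molecular formula: C6H5FO

C6H5FO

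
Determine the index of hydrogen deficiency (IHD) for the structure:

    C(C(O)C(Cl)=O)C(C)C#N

3

Molecular formula from the SMILES: C6H8ClNO2.
DoU = (2C + 2 + N − H − X)/2 = (2·6 + 2 + 1 − 8 − 1)/2 = 6/2 = 3.
(Structurally: 0 ring(s) + 3 π bond(s) = 3.)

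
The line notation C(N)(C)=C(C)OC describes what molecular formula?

Heavy atoms from the SMILES: 5 C, 1 N, 1 O.
Implicit hydrogens by atom environment:
  3 × C: 3 H each → 9
  2 × C: no H
  1 × N: 2 H
  1 × O: no H
  Total hydrogens = 11.
Molecular formula: C5H11NO

C5H11NO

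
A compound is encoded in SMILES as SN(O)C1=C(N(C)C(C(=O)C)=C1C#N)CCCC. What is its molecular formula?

C12H17N3O2S

Heavy atoms from the SMILES: 12 C, 3 N, 2 O, 1 S.
Implicit hydrogens by atom environment:
  4 × C (aromatic): no H
  3 × C: 3 H each → 9
  3 × C: 2 H each → 6
  2 × C: no H
  2 × N: no H
  1 × N (aromatic): no H
  1 × O: 1 H
  1 × O: no H
  1 × S: 1 H
  Total hydrogens = 17.
Molecular formula: C12H17N3O2S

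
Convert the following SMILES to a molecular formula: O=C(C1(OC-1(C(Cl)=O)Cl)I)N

C4H2Cl2INO3

Heavy atoms from the SMILES: 4 C, 2 Cl, 1 I, 1 N, 3 O.
Implicit hydrogens by atom environment:
  4 × C: no H
  3 × O: no H
  2 × Cl: no H
  1 × I: no H
  1 × N: 2 H
  Total hydrogens = 2.
Molecular formula: C4H2Cl2INO3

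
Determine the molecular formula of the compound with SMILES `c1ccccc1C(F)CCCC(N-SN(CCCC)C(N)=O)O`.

Heavy atoms from the SMILES: 16 C, 1 F, 3 N, 2 O, 1 S.
Implicit hydrogens by atom environment:
  6 × C: 2 H each → 12
  5 × C (aromatic): 1 H each → 5
  2 × C: 1 H each → 2
  1 × C: 3 H
  1 × C (aromatic): no H
  1 × C: no H
  1 × F: no H
  1 × N: 2 H
  1 × N: 1 H
  1 × N: no H
  1 × O: 1 H
  1 × O: no H
  1 × S: no H
  Total hydrogens = 26.
Molecular formula: C16H26FN3O2S

C16H26FN3O2S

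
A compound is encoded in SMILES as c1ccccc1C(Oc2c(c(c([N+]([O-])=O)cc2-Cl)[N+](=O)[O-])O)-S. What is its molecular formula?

Heavy atoms from the SMILES: 13 C, 1 Cl, 2 N, 6 O, 1 S.
Implicit hydrogens by atom environment:
  6 × C (aromatic): 1 H each → 6
  6 × C (aromatic): no H
  3 × O: no H
  2 × N (charge +1): no H
  2 × O (charge -1): no H
  1 × C: 1 H
  1 × Cl: no H
  1 × O: 1 H
  1 × S: 1 H
  Total hydrogens = 9.
Molecular formula: C13H9ClN2O6S

C13H9ClN2O6S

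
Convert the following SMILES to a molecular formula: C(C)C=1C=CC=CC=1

Heavy atoms from the SMILES: 8 C.
Implicit hydrogens by atom environment:
  5 × C (aromatic): 1 H each → 5
  1 × C: 3 H
  1 × C: 2 H
  1 × C (aromatic): no H
  Total hydrogens = 10.
Molecular formula: C8H10

C8H10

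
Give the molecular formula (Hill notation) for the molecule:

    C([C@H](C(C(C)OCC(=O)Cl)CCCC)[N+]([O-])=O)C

C12H22ClNO4

Heavy atoms from the SMILES: 12 C, 1 Cl, 1 N, 4 O.
Implicit hydrogens by atom environment:
  5 × C: 2 H each → 10
  3 × C: 3 H each → 9
  3 × C: 1 H each → 3
  3 × O: no H
  1 × C: no H
  1 × Cl: no H
  1 × N (charge +1): no H
  1 × O (charge -1): no H
  Total hydrogens = 22.
Molecular formula: C12H22ClNO4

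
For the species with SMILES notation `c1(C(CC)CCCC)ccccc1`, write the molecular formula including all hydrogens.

Heavy atoms from the SMILES: 13 C.
Implicit hydrogens by atom environment:
  5 × C (aromatic): 1 H each → 5
  4 × C: 2 H each → 8
  2 × C: 3 H each → 6
  1 × C: 1 H
  1 × C (aromatic): no H
  Total hydrogens = 20.
Molecular formula: C13H20

C13H20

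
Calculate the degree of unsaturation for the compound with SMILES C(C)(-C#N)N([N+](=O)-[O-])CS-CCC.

3

Molecular formula from the SMILES: C7H13N3O2S.
DoU = (2C + 2 + N − H − X)/2 = (2·7 + 2 + 3 − 13 − 0)/2 = 6/2 = 3.
(Structurally: 0 ring(s) + 3 π bond(s) = 3.)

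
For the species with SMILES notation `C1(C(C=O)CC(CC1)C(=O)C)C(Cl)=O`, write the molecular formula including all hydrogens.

Heavy atoms from the SMILES: 10 C, 1 Cl, 3 O.
Implicit hydrogens by atom environment:
  4 × C: 1 H each → 4
  3 × C: 2 H each → 6
  3 × O: no H
  2 × C: no H
  1 × C: 3 H
  1 × Cl: no H
  Total hydrogens = 13.
Molecular formula: C10H13ClO3

C10H13ClO3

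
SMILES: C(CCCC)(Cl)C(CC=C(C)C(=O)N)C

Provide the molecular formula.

C12H22ClNO

Heavy atoms from the SMILES: 12 C, 1 Cl, 1 N, 1 O.
Implicit hydrogens by atom environment:
  4 × C: 2 H each → 8
  3 × C: 3 H each → 9
  3 × C: 1 H each → 3
  2 × C: no H
  1 × Cl: no H
  1 × N: 2 H
  1 × O: no H
  Total hydrogens = 22.
Molecular formula: C12H22ClNO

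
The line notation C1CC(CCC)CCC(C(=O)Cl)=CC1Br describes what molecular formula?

C12H18BrClO

Heavy atoms from the SMILES: 1 Br, 12 C, 1 Cl, 1 O.
Implicit hydrogens by atom environment:
  6 × C: 2 H each → 12
  3 × C: 1 H each → 3
  2 × C: no H
  1 × Br: no H
  1 × C: 3 H
  1 × Cl: no H
  1 × O: no H
  Total hydrogens = 18.
Molecular formula: C12H18BrClO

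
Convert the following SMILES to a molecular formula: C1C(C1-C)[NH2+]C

C5H12N+

Heavy atoms from the SMILES: 5 C, 1 N.
Implicit hydrogens by atom environment:
  2 × C: 3 H each → 6
  2 × C: 1 H each → 2
  1 × C: 2 H
  1 × N (charge +1): 2 H
  Total hydrogens = 12.
Net charge +1.
Molecular formula: C5H12N+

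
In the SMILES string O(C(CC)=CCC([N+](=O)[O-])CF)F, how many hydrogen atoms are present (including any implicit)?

Hydrogens are implicit in SMILES; fill each atom to its normal valence:
  3 × C: 2 H each → 6
  2 × C: 1 H each → 2
  2 × F: no H
  2 × O: no H
  1 × C: 3 H
  1 × C: no H
  1 × N (charge +1): no H
  1 × O (charge -1): no H
  Total hydrogens = 11.

11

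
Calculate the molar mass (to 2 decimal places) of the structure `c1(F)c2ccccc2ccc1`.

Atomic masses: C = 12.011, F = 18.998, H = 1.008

146.16

Molecular formula: C10H7F.
M = 10×12.011 + 1×18.998 + 7×1.008 = 146.16 g/mol.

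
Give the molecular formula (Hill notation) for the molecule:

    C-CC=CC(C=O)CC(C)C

Heavy atoms from the SMILES: 10 C, 1 O.
Implicit hydrogens by atom environment:
  5 × C: 1 H each → 5
  3 × C: 3 H each → 9
  2 × C: 2 H each → 4
  1 × O: no H
  Total hydrogens = 18.
Molecular formula: C10H18O

C10H18O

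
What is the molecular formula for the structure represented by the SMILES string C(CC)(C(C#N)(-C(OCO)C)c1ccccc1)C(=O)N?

Heavy atoms from the SMILES: 15 C, 2 N, 3 O.
Implicit hydrogens by atom environment:
  5 × C (aromatic): 1 H each → 5
  3 × C: no H
  2 × C: 3 H each → 6
  2 × C: 2 H each → 4
  2 × C: 1 H each → 2
  2 × O: no H
  1 × C (aromatic): no H
  1 × N: 2 H
  1 × N: no H
  1 × O: 1 H
  Total hydrogens = 20.
Molecular formula: C15H20N2O3

C15H20N2O3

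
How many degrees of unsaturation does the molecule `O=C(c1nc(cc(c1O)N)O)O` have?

Molecular formula from the SMILES: C6H6N2O4.
DoU = (2C + 2 + N − H − X)/2 = (2·6 + 2 + 2 − 6 − 0)/2 = 10/2 = 5.
(Structurally: 1 ring(s) + 4 π bond(s) = 5.)

5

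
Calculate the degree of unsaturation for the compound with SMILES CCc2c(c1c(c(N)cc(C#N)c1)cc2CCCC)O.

9

Molecular formula from the SMILES: C17H20N2O.
DoU = (2C + 2 + N − H − X)/2 = (2·17 + 2 + 2 − 20 − 0)/2 = 18/2 = 9.
(Structurally: 2 ring(s) + 7 π bond(s) = 9.)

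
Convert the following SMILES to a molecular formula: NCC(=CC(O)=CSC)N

C6H12N2OS

Heavy atoms from the SMILES: 6 C, 2 N, 1 O, 1 S.
Implicit hydrogens by atom environment:
  2 × C: 1 H each → 2
  2 × C: no H
  2 × N: 2 H each → 4
  1 × C: 3 H
  1 × C: 2 H
  1 × O: 1 H
  1 × S: no H
  Total hydrogens = 12.
Molecular formula: C6H12N2OS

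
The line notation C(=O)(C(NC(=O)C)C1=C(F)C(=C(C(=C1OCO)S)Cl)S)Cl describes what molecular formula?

Heavy atoms from the SMILES: 11 C, 2 Cl, 1 F, 1 N, 4 O, 2 S.
Implicit hydrogens by atom environment:
  6 × C (aromatic): no H
  3 × O: no H
  2 × C: no H
  2 × Cl: no H
  2 × S: 1 H each → 2
  1 × C: 3 H
  1 × C: 2 H
  1 × C: 1 H
  1 × F: no H
  1 × N: 1 H
  1 × O: 1 H
  Total hydrogens = 10.
Molecular formula: C11H10Cl2FNO4S2

C11H10Cl2FNO4S2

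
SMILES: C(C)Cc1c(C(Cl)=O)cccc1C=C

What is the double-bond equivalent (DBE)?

6

Molecular formula from the SMILES: C12H13ClO.
DoU = (2C + 2 + N − H − X)/2 = (2·12 + 2 + 0 − 13 − 1)/2 = 12/2 = 6.
(Structurally: 1 ring(s) + 5 π bond(s) = 6.)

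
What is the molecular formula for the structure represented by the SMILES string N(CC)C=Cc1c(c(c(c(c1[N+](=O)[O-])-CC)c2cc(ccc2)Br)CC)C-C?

C22H27BrN2O2

Heavy atoms from the SMILES: 1 Br, 22 C, 2 N, 2 O.
Implicit hydrogens by atom environment:
  8 × C (aromatic): no H
  4 × C: 3 H each → 12
  4 × C: 2 H each → 8
  4 × C (aromatic): 1 H each → 4
  2 × C: 1 H each → 2
  1 × Br: no H
  1 × N: 1 H
  1 × N (charge +1): no H
  1 × O: no H
  1 × O (charge -1): no H
  Total hydrogens = 27.
Molecular formula: C22H27BrN2O2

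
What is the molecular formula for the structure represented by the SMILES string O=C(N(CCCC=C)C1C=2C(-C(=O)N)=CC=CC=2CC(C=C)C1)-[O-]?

C19H23N2O3-

Heavy atoms from the SMILES: 19 C, 2 N, 3 O.
Implicit hydrogens by atom environment:
  7 × C: 2 H each → 14
  4 × C: 1 H each → 4
  3 × C (aromatic): 1 H each → 3
  3 × C (aromatic): no H
  2 × C: no H
  2 × O: no H
  1 × N: 2 H
  1 × N: no H
  1 × O (charge -1): no H
  Total hydrogens = 23.
Net charge -1.
Molecular formula: C19H23N2O3-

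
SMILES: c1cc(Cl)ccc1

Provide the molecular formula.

C6H5Cl

Heavy atoms from the SMILES: 6 C, 1 Cl.
Implicit hydrogens by atom environment:
  5 × C (aromatic): 1 H each → 5
  1 × C (aromatic): no H
  1 × Cl: no H
  Total hydrogens = 5.
Molecular formula: C6H5Cl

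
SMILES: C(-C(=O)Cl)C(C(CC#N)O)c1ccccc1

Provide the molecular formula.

C12H12ClNO2

Heavy atoms from the SMILES: 12 C, 1 Cl, 1 N, 2 O.
Implicit hydrogens by atom environment:
  5 × C (aromatic): 1 H each → 5
  2 × C: 2 H each → 4
  2 × C: 1 H each → 2
  2 × C: no H
  1 × C (aromatic): no H
  1 × Cl: no H
  1 × N: no H
  1 × O: 1 H
  1 × O: no H
  Total hydrogens = 12.
Molecular formula: C12H12ClNO2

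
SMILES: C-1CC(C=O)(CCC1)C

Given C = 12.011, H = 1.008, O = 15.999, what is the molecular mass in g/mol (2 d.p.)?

126.20

Molecular formula: C8H14O.
M = 8×12.011 + 14×1.008 + 1×15.999 = 126.20 g/mol.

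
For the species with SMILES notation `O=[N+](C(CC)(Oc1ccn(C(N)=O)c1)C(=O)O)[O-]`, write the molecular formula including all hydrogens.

Heavy atoms from the SMILES: 9 C, 3 N, 6 O.
Implicit hydrogens by atom environment:
  4 × O: no H
  3 × C (aromatic): 1 H each → 3
  3 × C: no H
  1 × C: 3 H
  1 × C: 2 H
  1 × C (aromatic): no H
  1 × N: 2 H
  1 × N (aromatic): no H
  1 × N (charge +1): no H
  1 × O: 1 H
  1 × O (charge -1): no H
  Total hydrogens = 11.
Molecular formula: C9H11N3O6

C9H11N3O6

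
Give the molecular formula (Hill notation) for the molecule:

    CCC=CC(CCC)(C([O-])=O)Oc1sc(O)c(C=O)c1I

C14H16IO5S-

Heavy atoms from the SMILES: 14 C, 1 I, 5 O, 1 S.
Implicit hydrogens by atom environment:
  4 × C (aromatic): no H
  3 × C: 2 H each → 6
  3 × C: 1 H each → 3
  3 × O: no H
  2 × C: 3 H each → 6
  2 × C: no H
  1 × I: no H
  1 × O: 1 H
  1 × O (charge -1): no H
  1 × S (aromatic): no H
  Total hydrogens = 16.
Net charge -1.
Molecular formula: C14H16IO5S-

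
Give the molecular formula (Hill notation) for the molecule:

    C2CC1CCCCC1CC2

Heavy atoms from the SMILES: 10 C.
Implicit hydrogens by atom environment:
  8 × C: 2 H each → 16
  2 × C: 1 H each → 2
  Total hydrogens = 18.
Molecular formula: C10H18

C10H18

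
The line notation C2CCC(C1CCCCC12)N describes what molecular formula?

Heavy atoms from the SMILES: 10 C, 1 N.
Implicit hydrogens by atom environment:
  7 × C: 2 H each → 14
  3 × C: 1 H each → 3
  1 × N: 2 H
  Total hydrogens = 19.
Molecular formula: C10H19N

C10H19N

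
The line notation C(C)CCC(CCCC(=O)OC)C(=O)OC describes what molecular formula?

C12H22O4

Heavy atoms from the SMILES: 12 C, 4 O.
Implicit hydrogens by atom environment:
  6 × C: 2 H each → 12
  4 × O: no H
  3 × C: 3 H each → 9
  2 × C: no H
  1 × C: 1 H
  Total hydrogens = 22.
Molecular formula: C12H22O4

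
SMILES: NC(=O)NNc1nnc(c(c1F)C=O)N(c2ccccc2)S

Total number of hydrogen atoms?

Hydrogens are implicit in SMILES; fill each atom to its normal valence:
  5 × C (aromatic): 1 H each → 5
  5 × C (aromatic): no H
  2 × N: 1 H each → 2
  2 × N (aromatic): no H
  2 × O: no H
  1 × C: 1 H
  1 × C: no H
  1 × F: no H
  1 × N: 2 H
  1 × N: no H
  1 × S: 1 H
  Total hydrogens = 11.

11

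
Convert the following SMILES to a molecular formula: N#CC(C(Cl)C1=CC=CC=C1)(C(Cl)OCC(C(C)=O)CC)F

C16H18Cl2FNO2

Heavy atoms from the SMILES: 16 C, 2 Cl, 1 F, 1 N, 2 O.
Implicit hydrogens by atom environment:
  5 × C (aromatic): 1 H each → 5
  3 × C: 1 H each → 3
  3 × C: no H
  2 × C: 3 H each → 6
  2 × C: 2 H each → 4
  2 × Cl: no H
  2 × O: no H
  1 × C (aromatic): no H
  1 × F: no H
  1 × N: no H
  Total hydrogens = 18.
Molecular formula: C16H18Cl2FNO2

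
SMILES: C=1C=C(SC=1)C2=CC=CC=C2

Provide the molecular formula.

Heavy atoms from the SMILES: 10 C, 1 S.
Implicit hydrogens by atom environment:
  8 × C (aromatic): 1 H each → 8
  2 × C (aromatic): no H
  1 × S (aromatic): no H
  Total hydrogens = 8.
Molecular formula: C10H8S

C10H8S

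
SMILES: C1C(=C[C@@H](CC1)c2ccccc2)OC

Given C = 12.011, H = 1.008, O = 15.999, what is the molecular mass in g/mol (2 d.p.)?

Molecular formula: C13H16O.
M = 13×12.011 + 16×1.008 + 1×15.999 = 188.27 g/mol.

188.27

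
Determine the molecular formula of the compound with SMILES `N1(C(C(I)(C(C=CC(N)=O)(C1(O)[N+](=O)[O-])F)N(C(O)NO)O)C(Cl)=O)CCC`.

Heavy atoms from the SMILES: 12 C, 1 Cl, 1 F, 1 I, 5 N, 8 O.
Implicit hydrogens by atom environment:
  5 × C: no H
  4 × C: 1 H each → 4
  4 × O: 1 H each → 4
  3 × O: no H
  2 × C: 2 H each → 4
  2 × N: no H
  1 × C: 3 H
  1 × Cl: no H
  1 × F: no H
  1 × I: no H
  1 × N: 2 H
  1 × N: 1 H
  1 × N (charge +1): no H
  1 × O (charge -1): no H
  Total hydrogens = 18.
Molecular formula: C12H18ClFIN5O8

C12H18ClFIN5O8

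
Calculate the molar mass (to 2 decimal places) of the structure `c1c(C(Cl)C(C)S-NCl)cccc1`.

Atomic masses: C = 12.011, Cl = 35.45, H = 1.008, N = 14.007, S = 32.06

236.15

Molecular formula: C9H11Cl2NS.
M = 9×12.011 + 2×35.45 + 11×1.008 + 1×14.007 + 1×32.06 = 236.15 g/mol.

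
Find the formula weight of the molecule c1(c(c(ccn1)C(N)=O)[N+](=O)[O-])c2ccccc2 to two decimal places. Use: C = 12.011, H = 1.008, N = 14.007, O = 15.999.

Molecular formula: C12H9N3O3.
M = 12×12.011 + 9×1.008 + 3×14.007 + 3×15.999 = 243.22 g/mol.

243.22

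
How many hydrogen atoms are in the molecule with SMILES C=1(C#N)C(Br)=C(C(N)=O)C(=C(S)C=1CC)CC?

Hydrogens are implicit in SMILES; fill each atom to its normal valence:
  6 × C (aromatic): no H
  2 × C: 3 H each → 6
  2 × C: 2 H each → 4
  2 × C: no H
  1 × Br: no H
  1 × N: 2 H
  1 × N: no H
  1 × O: no H
  1 × S: 1 H
  Total hydrogens = 13.

13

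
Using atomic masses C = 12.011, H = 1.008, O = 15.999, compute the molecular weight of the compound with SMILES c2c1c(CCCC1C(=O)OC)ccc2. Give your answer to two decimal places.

190.24

Molecular formula: C12H14O2.
M = 12×12.011 + 14×1.008 + 2×15.999 = 190.24 g/mol.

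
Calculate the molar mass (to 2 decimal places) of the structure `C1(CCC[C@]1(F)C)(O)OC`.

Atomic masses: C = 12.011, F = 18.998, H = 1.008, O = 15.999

Molecular formula: C7H13FO2.
M = 7×12.011 + 1×18.998 + 13×1.008 + 2×15.999 = 148.18 g/mol.

148.18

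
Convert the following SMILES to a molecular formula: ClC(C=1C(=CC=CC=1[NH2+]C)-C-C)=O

C10H13ClNO+

Heavy atoms from the SMILES: 10 C, 1 Cl, 1 N, 1 O.
Implicit hydrogens by atom environment:
  3 × C (aromatic): 1 H each → 3
  3 × C (aromatic): no H
  2 × C: 3 H each → 6
  1 × C: 2 H
  1 × C: no H
  1 × Cl: no H
  1 × N (charge +1): 2 H
  1 × O: no H
  Total hydrogens = 13.
Net charge +1.
Molecular formula: C10H13ClNO+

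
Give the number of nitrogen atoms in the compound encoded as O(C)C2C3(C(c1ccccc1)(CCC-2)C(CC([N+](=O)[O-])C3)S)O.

The symbol for nitrogen appears 1 time in the SMILES.

1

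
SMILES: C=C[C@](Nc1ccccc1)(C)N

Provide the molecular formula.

Heavy atoms from the SMILES: 10 C, 2 N.
Implicit hydrogens by atom environment:
  5 × C (aromatic): 1 H each → 5
  1 × C: 3 H
  1 × C: 2 H
  1 × C: 1 H
  1 × C: no H
  1 × C (aromatic): no H
  1 × N: 2 H
  1 × N: 1 H
  Total hydrogens = 14.
Molecular formula: C10H14N2

C10H14N2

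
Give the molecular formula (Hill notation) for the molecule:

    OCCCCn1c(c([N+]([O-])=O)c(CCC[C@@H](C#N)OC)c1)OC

C15H23N3O5

Heavy atoms from the SMILES: 15 C, 3 N, 5 O.
Implicit hydrogens by atom environment:
  7 × C: 2 H each → 14
  3 × C (aromatic): no H
  3 × O: no H
  2 × C: 3 H each → 6
  1 × C (aromatic): 1 H
  1 × C: 1 H
  1 × C: no H
  1 × N (aromatic): no H
  1 × N (charge +1): no H
  1 × N: no H
  1 × O: 1 H
  1 × O (charge -1): no H
  Total hydrogens = 23.
Molecular formula: C15H23N3O5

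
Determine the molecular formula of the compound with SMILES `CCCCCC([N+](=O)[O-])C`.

Heavy atoms from the SMILES: 7 C, 1 N, 2 O.
Implicit hydrogens by atom environment:
  4 × C: 2 H each → 8
  2 × C: 3 H each → 6
  1 × C: 1 H
  1 × N (charge +1): no H
  1 × O: no H
  1 × O (charge -1): no H
  Total hydrogens = 15.
Molecular formula: C7H15NO2

C7H15NO2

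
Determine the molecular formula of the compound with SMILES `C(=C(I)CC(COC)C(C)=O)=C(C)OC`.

C11H17IO3

Heavy atoms from the SMILES: 11 C, 1 I, 3 O.
Implicit hydrogens by atom environment:
  4 × C: 3 H each → 12
  4 × C: no H
  3 × O: no H
  2 × C: 2 H each → 4
  1 × C: 1 H
  1 × I: no H
  Total hydrogens = 17.
Molecular formula: C11H17IO3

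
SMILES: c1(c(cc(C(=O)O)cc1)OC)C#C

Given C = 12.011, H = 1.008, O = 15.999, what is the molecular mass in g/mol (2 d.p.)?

Molecular formula: C10H8O3.
M = 10×12.011 + 8×1.008 + 3×15.999 = 176.17 g/mol.

176.17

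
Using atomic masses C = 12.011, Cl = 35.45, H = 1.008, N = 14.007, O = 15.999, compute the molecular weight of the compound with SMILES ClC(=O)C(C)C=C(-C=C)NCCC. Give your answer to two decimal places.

201.69

Molecular formula: C10H16ClNO.
M = 10×12.011 + 1×35.45 + 16×1.008 + 1×14.007 + 1×15.999 = 201.69 g/mol.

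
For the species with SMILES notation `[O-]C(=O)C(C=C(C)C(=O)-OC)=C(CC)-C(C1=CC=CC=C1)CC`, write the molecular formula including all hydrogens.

Heavy atoms from the SMILES: 19 C, 4 O.
Implicit hydrogens by atom environment:
  5 × C (aromatic): 1 H each → 5
  5 × C: no H
  4 × C: 3 H each → 12
  3 × O: no H
  2 × C: 2 H each → 4
  2 × C: 1 H each → 2
  1 × C (aromatic): no H
  1 × O (charge -1): no H
  Total hydrogens = 23.
Net charge -1.
Molecular formula: C19H23O4-

C19H23O4-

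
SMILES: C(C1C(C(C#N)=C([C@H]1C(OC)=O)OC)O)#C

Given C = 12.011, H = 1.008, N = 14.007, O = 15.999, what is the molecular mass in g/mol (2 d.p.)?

Molecular formula: C11H11NO4.
M = 11×12.011 + 11×1.008 + 1×14.007 + 4×15.999 = 221.21 g/mol.

221.21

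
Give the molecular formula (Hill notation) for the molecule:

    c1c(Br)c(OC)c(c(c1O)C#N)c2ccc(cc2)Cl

C14H9BrClNO2

Heavy atoms from the SMILES: 1 Br, 14 C, 1 Cl, 1 N, 2 O.
Implicit hydrogens by atom environment:
  7 × C (aromatic): no H
  5 × C (aromatic): 1 H each → 5
  1 × Br: no H
  1 × C: 3 H
  1 × C: no H
  1 × Cl: no H
  1 × N: no H
  1 × O: 1 H
  1 × O: no H
  Total hydrogens = 9.
Molecular formula: C14H9BrClNO2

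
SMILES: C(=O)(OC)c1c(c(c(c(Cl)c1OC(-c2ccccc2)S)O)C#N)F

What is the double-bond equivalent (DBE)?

Molecular formula from the SMILES: C16H11ClFNO4S.
DoU = (2C + 2 + N − H − X)/2 = (2·16 + 2 + 1 − 11 − 2)/2 = 22/2 = 11.
(Structurally: 2 ring(s) + 9 π bond(s) = 11.)

11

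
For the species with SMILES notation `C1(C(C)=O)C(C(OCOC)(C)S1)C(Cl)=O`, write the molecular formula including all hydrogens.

Heavy atoms from the SMILES: 9 C, 1 Cl, 4 O, 1 S.
Implicit hydrogens by atom environment:
  4 × O: no H
  3 × C: 3 H each → 9
  3 × C: no H
  2 × C: 1 H each → 2
  1 × C: 2 H
  1 × Cl: no H
  1 × S: no H
  Total hydrogens = 13.
Molecular formula: C9H13ClO4S

C9H13ClO4S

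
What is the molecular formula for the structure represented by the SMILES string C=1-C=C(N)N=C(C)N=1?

Heavy atoms from the SMILES: 5 C, 3 N.
Implicit hydrogens by atom environment:
  2 × C (aromatic): 1 H each → 2
  2 × C (aromatic): no H
  2 × N (aromatic): no H
  1 × C: 3 H
  1 × N: 2 H
  Total hydrogens = 7.
Molecular formula: C5H7N3

C5H7N3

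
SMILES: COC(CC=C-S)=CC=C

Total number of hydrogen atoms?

Hydrogens are implicit in SMILES; fill each atom to its normal valence:
  4 × C: 1 H each → 4
  2 × C: 2 H each → 4
  1 × C: 3 H
  1 × C: no H
  1 × O: no H
  1 × S: 1 H
  Total hydrogens = 12.

12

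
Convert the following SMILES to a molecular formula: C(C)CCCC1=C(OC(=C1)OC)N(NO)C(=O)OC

C12H20N2O5

Heavy atoms from the SMILES: 12 C, 2 N, 5 O.
Implicit hydrogens by atom environment:
  4 × C: 2 H each → 8
  3 × C: 3 H each → 9
  3 × C (aromatic): no H
  3 × O: no H
  1 × C (aromatic): 1 H
  1 × C: no H
  1 × N: 1 H
  1 × N: no H
  1 × O: 1 H
  1 × O (aromatic): no H
  Total hydrogens = 20.
Molecular formula: C12H20N2O5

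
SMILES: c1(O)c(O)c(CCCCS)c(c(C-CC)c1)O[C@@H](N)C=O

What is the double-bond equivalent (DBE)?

5

Molecular formula from the SMILES: C15H23NO4S.
DoU = (2C + 2 + N − H − X)/2 = (2·15 + 2 + 1 − 23 − 0)/2 = 10/2 = 5.
(Structurally: 1 ring(s) + 4 π bond(s) = 5.)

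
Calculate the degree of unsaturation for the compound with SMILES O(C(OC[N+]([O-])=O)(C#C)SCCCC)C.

3

Molecular formula from the SMILES: C9H15NO4S.
DoU = (2C + 2 + N − H − X)/2 = (2·9 + 2 + 1 − 15 − 0)/2 = 6/2 = 3.
(Structurally: 0 ring(s) + 3 π bond(s) = 3.)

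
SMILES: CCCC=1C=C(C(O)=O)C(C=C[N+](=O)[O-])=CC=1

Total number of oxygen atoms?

4

The symbol for oxygen appears 4 times in the SMILES.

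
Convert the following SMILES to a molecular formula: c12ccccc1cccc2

Heavy atoms from the SMILES: 10 C.
Implicit hydrogens by atom environment:
  8 × C (aromatic): 1 H each → 8
  2 × C (aromatic): no H
  Total hydrogens = 8.
Molecular formula: C10H8

C10H8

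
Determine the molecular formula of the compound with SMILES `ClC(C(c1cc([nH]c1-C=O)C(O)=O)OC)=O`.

Heavy atoms from the SMILES: 9 C, 1 Cl, 1 N, 5 O.
Implicit hydrogens by atom environment:
  4 × O: no H
  3 × C (aromatic): no H
  2 × C: 1 H each → 2
  2 × C: no H
  1 × C: 3 H
  1 × C (aromatic): 1 H
  1 × Cl: no H
  1 × N (aromatic): 1 H
  1 × O: 1 H
  Total hydrogens = 8.
Molecular formula: C9H8ClNO5

C9H8ClNO5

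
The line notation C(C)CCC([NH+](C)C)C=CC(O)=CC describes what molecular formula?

Heavy atoms from the SMILES: 12 C, 1 N, 1 O.
Implicit hydrogens by atom environment:
  4 × C: 3 H each → 12
  4 × C: 1 H each → 4
  3 × C: 2 H each → 6
  1 × C: no H
  1 × N (charge +1): 1 H
  1 × O: 1 H
  Total hydrogens = 24.
Net charge +1.
Molecular formula: C12H24NO+

C12H24NO+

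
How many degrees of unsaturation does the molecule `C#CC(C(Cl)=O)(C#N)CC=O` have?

6

Molecular formula from the SMILES: C7H4ClNO2.
DoU = (2C + 2 + N − H − X)/2 = (2·7 + 2 + 1 − 4 − 1)/2 = 12/2 = 6.
(Structurally: 0 ring(s) + 6 π bond(s) = 6.)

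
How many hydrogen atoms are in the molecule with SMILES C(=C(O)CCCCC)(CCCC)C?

Hydrogens are implicit in SMILES; fill each atom to its normal valence:
  7 × C: 2 H each → 14
  3 × C: 3 H each → 9
  2 × C: no H
  1 × O: 1 H
  Total hydrogens = 24.

24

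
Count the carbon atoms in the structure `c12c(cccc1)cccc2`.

The symbol for carbon appears 10 times in the SMILES. Lowercase c denotes aromatic carbon and counts toward C.

10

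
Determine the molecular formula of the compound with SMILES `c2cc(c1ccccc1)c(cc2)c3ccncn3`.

Heavy atoms from the SMILES: 16 C, 2 N.
Implicit hydrogens by atom environment:
  12 × C (aromatic): 1 H each → 12
  4 × C (aromatic): no H
  2 × N (aromatic): no H
  Total hydrogens = 12.
Molecular formula: C16H12N2

C16H12N2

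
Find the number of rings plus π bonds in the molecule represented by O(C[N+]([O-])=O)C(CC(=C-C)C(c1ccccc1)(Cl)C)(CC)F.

6

Molecular formula from the SMILES: C16H21ClFNO3.
DoU = (2C + 2 + N − H − X)/2 = (2·16 + 2 + 1 − 21 − 2)/2 = 12/2 = 6.
(Structurally: 1 ring(s) + 5 π bond(s) = 6.)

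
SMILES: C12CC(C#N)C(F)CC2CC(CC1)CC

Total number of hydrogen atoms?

20

Hydrogens are implicit in SMILES; fill each atom to its normal valence:
  6 × C: 2 H each → 12
  5 × C: 1 H each → 5
  1 × C: 3 H
  1 × C: no H
  1 × F: no H
  1 × N: no H
  Total hydrogens = 20.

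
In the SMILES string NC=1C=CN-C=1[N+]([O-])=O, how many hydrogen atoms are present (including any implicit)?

5

Hydrogens are implicit in SMILES; fill each atom to its normal valence:
  2 × C (aromatic): 1 H each → 2
  2 × C (aromatic): no H
  1 × N: 2 H
  1 × N (aromatic): 1 H
  1 × N (charge +1): no H
  1 × O: no H
  1 × O (charge -1): no H
  Total hydrogens = 5.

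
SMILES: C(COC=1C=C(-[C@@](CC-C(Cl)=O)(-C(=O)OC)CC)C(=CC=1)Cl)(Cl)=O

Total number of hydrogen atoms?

Hydrogens are implicit in SMILES; fill each atom to its normal valence:
  5 × O: no H
  4 × C: 2 H each → 8
  4 × C: no H
  3 × C (aromatic): 1 H each → 3
  3 × C (aromatic): no H
  3 × Cl: no H
  2 × C: 3 H each → 6
  Total hydrogens = 17.

17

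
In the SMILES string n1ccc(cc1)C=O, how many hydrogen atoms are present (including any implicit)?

5

Hydrogens are implicit in SMILES; fill each atom to its normal valence:
  4 × C (aromatic): 1 H each → 4
  1 × C: 1 H
  1 × C (aromatic): no H
  1 × N (aromatic): no H
  1 × O: no H
  Total hydrogens = 5.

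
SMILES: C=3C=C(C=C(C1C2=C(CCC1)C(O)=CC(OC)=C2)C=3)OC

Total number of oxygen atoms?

The symbol for oxygen appears 3 times in the SMILES.

3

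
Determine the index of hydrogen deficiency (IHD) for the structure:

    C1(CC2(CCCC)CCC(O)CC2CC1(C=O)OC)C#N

5

Molecular formula from the SMILES: C17H27NO3.
DoU = (2C + 2 + N − H − X)/2 = (2·17 + 2 + 1 − 27 − 0)/2 = 10/2 = 5.
(Structurally: 2 ring(s) + 3 π bond(s) = 5.)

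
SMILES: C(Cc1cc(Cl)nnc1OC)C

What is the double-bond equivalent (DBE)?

4

Molecular formula from the SMILES: C8H11ClN2O.
DoU = (2C + 2 + N − H − X)/2 = (2·8 + 2 + 2 − 11 − 1)/2 = 8/2 = 4.
(Structurally: 1 ring(s) + 3 π bond(s) = 4.)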